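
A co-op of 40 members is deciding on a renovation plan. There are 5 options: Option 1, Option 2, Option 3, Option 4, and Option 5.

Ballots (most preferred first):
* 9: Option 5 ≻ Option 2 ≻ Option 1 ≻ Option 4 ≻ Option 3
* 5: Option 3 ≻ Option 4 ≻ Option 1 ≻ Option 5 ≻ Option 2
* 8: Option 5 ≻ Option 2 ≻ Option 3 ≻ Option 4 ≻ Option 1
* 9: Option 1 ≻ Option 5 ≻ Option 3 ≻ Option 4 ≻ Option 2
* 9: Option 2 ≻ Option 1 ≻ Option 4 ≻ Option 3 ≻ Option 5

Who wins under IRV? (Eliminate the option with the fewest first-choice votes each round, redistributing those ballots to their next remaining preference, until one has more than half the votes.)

Round 1: Option 1 9, Option 2 9, Option 3 5, Option 4 0, Option 5 17. Option 4 eliminated.
Round 2: Option 1 9, Option 2 9, Option 3 5, Option 5 17. Option 3 eliminated.
Round 3: Option 1 14, Option 2 9, Option 5 17. Option 2 eliminated.
Round 4: Option 1 23, Option 5 17. Option 1 has a majority (≥21).

Option 1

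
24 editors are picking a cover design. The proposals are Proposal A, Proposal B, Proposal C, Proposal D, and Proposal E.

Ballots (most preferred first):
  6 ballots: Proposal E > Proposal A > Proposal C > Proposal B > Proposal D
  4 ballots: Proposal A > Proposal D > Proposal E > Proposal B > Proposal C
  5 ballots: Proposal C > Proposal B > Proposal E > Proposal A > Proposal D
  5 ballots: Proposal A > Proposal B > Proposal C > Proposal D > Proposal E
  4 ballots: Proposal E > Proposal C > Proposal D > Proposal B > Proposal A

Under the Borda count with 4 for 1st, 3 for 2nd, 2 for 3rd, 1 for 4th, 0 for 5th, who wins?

Proposal A: 6×3 + 4×4 + 5×1 + 5×4 + 4×0 = 59
Proposal B: 6×1 + 4×1 + 5×3 + 5×3 + 4×1 = 44
Proposal C: 6×2 + 4×0 + 5×4 + 5×2 + 4×3 = 54
Proposal D: 6×0 + 4×3 + 5×0 + 5×1 + 4×2 = 25
Proposal E: 6×4 + 4×2 + 5×2 + 5×0 + 4×4 = 58

Proposal A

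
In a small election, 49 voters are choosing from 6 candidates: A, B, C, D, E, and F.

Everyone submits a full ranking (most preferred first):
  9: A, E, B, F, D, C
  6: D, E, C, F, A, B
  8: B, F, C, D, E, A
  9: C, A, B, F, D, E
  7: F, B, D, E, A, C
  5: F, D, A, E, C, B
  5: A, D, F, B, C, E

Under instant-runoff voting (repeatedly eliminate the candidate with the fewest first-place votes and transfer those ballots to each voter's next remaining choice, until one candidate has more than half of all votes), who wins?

Round 1: A 14, B 8, C 9, D 6, E 0, F 12. E eliminated.
Round 2: A 14, B 8, C 9, D 6, F 12. D eliminated.
Round 3: A 14, B 8, C 15, F 12. B eliminated.
Round 4: A 14, C 15, F 20. A eliminated.
Round 5: C 15, F 34. F has a majority (≥25).

F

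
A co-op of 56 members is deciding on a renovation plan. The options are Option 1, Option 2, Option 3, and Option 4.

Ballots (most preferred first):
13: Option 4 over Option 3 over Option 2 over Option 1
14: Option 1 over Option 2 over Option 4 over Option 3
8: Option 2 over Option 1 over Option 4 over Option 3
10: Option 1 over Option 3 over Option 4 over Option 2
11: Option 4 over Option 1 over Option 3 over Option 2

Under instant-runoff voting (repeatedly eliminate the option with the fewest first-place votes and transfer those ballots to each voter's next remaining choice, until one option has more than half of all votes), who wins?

Round 1: Option 1 24, Option 2 8, Option 3 0, Option 4 24. Option 3 eliminated.
Round 2: Option 1 24, Option 2 8, Option 4 24. Option 2 eliminated.
Round 3: Option 1 32, Option 4 24. Option 1 has a majority (≥29).

Option 1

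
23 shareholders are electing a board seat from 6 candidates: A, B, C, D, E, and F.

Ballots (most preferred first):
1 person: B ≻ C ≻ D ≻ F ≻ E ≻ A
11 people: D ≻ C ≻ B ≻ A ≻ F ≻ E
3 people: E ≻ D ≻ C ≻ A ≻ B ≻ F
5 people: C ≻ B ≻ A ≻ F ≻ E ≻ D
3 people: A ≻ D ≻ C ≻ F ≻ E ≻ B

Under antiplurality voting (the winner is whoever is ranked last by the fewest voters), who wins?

C

Last-place votes: A 1, B 3, C 0, D 5, E 11, F 3.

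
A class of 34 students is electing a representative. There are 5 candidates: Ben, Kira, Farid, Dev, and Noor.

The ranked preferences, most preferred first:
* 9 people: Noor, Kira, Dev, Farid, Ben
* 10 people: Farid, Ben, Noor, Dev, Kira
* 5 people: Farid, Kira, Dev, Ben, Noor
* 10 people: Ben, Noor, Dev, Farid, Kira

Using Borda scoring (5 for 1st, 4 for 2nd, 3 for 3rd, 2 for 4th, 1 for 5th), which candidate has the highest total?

Noor

Ben: 9×1 + 10×4 + 5×2 + 10×5 = 109
Kira: 9×4 + 10×1 + 5×4 + 10×1 = 76
Farid: 9×2 + 10×5 + 5×5 + 10×2 = 113
Dev: 9×3 + 10×2 + 5×3 + 10×3 = 92
Noor: 9×5 + 10×3 + 5×1 + 10×4 = 120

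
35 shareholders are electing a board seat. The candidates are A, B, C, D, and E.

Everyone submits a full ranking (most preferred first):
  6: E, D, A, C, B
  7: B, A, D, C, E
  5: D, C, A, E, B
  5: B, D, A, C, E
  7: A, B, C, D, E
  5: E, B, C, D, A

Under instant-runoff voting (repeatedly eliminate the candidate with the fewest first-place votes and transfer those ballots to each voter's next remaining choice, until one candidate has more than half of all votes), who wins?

Round 1: A 7, B 12, C 0, D 5, E 11. C eliminated.
Round 2: A 7, B 12, D 5, E 11. D eliminated.
Round 3: A 12, B 12, E 11. E eliminated.
Round 4: A 18, B 17. A has a majority (≥18).

A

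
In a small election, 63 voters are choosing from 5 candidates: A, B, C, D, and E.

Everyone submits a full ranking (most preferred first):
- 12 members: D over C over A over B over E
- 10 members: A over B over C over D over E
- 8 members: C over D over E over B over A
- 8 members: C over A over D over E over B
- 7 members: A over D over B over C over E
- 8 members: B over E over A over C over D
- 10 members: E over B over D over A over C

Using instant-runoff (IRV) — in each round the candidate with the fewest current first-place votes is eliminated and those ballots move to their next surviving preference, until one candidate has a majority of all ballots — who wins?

Round 1: A 17, B 8, C 16, D 12, E 10. B eliminated.
Round 2: A 17, C 16, D 12, E 18. D eliminated.
Round 3: A 17, C 28, E 18. A eliminated.
Round 4: C 45, E 18. C has a majority (≥32).

C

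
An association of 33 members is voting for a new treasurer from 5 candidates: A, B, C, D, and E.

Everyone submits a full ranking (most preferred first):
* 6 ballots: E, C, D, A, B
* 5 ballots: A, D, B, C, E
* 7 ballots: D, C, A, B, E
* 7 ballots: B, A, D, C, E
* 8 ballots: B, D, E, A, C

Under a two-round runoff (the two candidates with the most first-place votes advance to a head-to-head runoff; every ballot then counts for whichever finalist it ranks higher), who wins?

D

Round 1 first-place votes: A 5, B 15, C 0, D 7, E 6. B and D advance.
Runoff: B is ranked above D on 15 ballots, D above B on 18.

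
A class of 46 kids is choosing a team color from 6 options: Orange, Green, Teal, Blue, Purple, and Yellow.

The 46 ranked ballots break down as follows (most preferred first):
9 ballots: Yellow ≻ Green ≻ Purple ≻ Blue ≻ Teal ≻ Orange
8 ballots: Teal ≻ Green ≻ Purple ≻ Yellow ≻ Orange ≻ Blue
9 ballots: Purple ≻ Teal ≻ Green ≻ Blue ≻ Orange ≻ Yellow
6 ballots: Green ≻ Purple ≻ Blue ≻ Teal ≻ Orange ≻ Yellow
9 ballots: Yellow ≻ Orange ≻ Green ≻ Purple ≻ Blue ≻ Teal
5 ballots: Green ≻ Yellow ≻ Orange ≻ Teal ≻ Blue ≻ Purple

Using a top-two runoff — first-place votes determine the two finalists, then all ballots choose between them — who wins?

Round 1 first-place votes: Orange 0, Green 11, Teal 8, Blue 0, Purple 9, Yellow 18. Yellow and Green advance.
Runoff: Yellow is ranked above Green on 18 ballots, Green above Yellow on 28.

Green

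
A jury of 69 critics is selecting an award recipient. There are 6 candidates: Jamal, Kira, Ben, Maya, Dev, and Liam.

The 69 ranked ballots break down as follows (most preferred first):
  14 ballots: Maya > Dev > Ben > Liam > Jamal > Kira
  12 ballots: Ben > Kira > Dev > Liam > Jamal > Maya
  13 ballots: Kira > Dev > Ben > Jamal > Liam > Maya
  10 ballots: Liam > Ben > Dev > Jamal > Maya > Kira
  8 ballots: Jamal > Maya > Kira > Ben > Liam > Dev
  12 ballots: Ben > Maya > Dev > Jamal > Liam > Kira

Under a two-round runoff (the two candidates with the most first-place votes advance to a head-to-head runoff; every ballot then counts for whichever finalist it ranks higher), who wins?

Ben

Round 1 first-place votes: Jamal 8, Kira 13, Ben 24, Maya 14, Dev 0, Liam 10. Ben and Maya advance.
Runoff: Ben is ranked above Maya on 47 ballots, Maya above Ben on 22.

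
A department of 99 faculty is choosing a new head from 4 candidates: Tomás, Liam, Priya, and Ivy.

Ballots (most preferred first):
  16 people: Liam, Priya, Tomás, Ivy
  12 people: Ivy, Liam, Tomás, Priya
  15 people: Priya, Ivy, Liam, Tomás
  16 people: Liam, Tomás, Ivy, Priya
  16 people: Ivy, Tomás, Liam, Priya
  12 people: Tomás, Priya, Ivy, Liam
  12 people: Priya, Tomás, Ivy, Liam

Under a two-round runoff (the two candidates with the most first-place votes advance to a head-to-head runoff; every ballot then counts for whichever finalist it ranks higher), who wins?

Ivy

Round 1 first-place votes: Tomás 12, Liam 32, Priya 27, Ivy 28. Liam and Ivy advance.
Runoff: Liam is ranked above Ivy on 32 ballots, Ivy above Liam on 67.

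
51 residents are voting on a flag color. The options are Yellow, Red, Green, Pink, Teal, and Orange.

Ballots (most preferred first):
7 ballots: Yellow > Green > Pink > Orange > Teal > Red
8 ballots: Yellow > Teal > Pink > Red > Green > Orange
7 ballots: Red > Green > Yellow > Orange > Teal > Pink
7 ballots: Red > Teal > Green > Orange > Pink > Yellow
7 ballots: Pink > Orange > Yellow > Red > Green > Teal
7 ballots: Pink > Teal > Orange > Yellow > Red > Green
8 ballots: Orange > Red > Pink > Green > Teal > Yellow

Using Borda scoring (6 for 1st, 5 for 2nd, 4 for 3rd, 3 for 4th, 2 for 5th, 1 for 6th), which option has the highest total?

Yellow: 7×6 + 8×6 + 7×4 + 7×1 + 7×4 + 7×3 + 8×1 = 182
Red: 7×1 + 8×3 + 7×6 + 7×6 + 7×3 + 7×2 + 8×5 = 190
Green: 7×5 + 8×2 + 7×5 + 7×4 + 7×2 + 7×1 + 8×3 = 159
Pink: 7×4 + 8×4 + 7×1 + 7×2 + 7×6 + 7×6 + 8×4 = 197
Teal: 7×2 + 8×5 + 7×2 + 7×5 + 7×1 + 7×5 + 8×2 = 161
Orange: 7×3 + 8×1 + 7×3 + 7×3 + 7×5 + 7×4 + 8×6 = 182

Pink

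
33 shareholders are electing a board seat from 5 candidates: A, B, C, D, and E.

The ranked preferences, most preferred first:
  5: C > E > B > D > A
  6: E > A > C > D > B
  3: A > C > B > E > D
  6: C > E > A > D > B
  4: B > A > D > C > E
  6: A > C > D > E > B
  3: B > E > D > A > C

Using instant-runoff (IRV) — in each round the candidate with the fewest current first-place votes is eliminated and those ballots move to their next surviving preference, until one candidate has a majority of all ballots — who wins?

Round 1: A 9, B 7, C 11, D 0, E 6. D eliminated.
Round 2: A 9, B 7, C 11, E 6. E eliminated.
Round 3: A 15, B 7, C 11. B eliminated.
Round 4: A 22, C 11. A has a majority (≥17).

A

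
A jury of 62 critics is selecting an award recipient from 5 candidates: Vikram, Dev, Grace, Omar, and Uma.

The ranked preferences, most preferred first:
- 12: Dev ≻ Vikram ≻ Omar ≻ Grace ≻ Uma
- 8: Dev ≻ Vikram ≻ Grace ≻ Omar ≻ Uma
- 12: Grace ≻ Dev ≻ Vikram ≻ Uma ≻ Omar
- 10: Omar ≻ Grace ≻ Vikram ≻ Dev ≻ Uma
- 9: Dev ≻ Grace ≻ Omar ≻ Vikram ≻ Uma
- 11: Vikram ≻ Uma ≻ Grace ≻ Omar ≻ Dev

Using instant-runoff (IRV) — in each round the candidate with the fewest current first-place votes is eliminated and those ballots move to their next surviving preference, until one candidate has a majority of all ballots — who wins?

Round 1: Vikram 11, Dev 29, Grace 12, Omar 10, Uma 0. Uma eliminated.
Round 2: Vikram 11, Dev 29, Grace 12, Omar 10. Omar eliminated.
Round 3: Vikram 11, Dev 29, Grace 22. Vikram eliminated.
Round 4: Dev 29, Grace 33. Grace has a majority (≥32).

Grace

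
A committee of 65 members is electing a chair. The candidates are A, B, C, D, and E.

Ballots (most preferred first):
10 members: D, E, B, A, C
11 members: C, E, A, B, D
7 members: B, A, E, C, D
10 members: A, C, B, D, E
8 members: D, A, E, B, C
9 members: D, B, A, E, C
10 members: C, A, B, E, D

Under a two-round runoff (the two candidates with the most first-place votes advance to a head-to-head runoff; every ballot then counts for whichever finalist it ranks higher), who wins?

Round 1 first-place votes: A 10, B 7, C 21, D 27, E 0. D and C advance.
Runoff: D is ranked above C on 27 ballots, C above D on 38.

C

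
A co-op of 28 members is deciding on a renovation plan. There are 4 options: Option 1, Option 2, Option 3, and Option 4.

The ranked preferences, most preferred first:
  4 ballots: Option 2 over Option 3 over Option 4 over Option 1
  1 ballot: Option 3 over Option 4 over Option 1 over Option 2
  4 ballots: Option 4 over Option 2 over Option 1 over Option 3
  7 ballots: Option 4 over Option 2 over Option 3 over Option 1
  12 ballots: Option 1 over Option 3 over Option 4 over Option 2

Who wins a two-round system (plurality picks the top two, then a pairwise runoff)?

Option 4

Round 1 first-place votes: Option 1 12, Option 2 4, Option 3 1, Option 4 11. Option 1 and Option 4 advance.
Runoff: Option 1 is ranked above Option 4 on 12 ballots, Option 4 above Option 1 on 16.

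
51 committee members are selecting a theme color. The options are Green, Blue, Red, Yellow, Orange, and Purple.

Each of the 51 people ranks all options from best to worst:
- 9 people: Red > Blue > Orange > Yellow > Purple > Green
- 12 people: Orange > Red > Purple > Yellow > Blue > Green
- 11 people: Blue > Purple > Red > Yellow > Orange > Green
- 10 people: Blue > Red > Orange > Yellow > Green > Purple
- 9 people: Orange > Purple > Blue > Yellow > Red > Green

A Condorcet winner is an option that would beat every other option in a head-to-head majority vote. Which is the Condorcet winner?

Blue

Blue vs Green: 51–0
Blue vs Red: 30–21
Blue vs Yellow: 39–12
Blue vs Orange: 30–21
Blue vs Purple: 30–21
Blue beats every other option.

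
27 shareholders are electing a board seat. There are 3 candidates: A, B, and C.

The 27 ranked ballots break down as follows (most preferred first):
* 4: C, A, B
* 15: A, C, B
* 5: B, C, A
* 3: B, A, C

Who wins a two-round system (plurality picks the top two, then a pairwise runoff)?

Round 1 first-place votes: A 15, B 8, C 4. A and B advance.
Runoff: A is ranked above B on 19 ballots, B above A on 8.

A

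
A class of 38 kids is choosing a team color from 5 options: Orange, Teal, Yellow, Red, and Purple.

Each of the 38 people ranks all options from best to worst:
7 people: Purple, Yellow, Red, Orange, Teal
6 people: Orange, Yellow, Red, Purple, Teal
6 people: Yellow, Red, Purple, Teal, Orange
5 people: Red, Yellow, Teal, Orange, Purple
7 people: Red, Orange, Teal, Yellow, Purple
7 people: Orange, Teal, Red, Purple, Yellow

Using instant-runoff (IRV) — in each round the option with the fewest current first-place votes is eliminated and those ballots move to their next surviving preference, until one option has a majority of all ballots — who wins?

Red

Round 1: Orange 13, Teal 0, Yellow 6, Red 12, Purple 7. Teal eliminated.
Round 2: Orange 13, Yellow 6, Red 12, Purple 7. Yellow eliminated.
Round 3: Orange 13, Red 18, Purple 7. Purple eliminated.
Round 4: Orange 13, Red 25. Red has a majority (≥20).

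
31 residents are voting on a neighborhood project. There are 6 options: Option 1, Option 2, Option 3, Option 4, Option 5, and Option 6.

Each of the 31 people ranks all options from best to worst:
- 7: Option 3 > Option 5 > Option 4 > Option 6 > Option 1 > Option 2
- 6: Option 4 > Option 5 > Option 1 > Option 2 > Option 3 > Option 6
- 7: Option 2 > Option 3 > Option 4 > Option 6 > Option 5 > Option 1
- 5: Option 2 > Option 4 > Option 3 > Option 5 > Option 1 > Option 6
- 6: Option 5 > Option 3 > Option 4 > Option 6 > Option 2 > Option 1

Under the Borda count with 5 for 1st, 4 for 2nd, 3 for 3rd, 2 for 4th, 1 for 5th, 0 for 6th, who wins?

Option 4

Option 1: 7×1 + 6×3 + 7×0 + 5×1 + 6×0 = 30
Option 2: 7×0 + 6×2 + 7×5 + 5×5 + 6×1 = 78
Option 3: 7×5 + 6×1 + 7×4 + 5×3 + 6×4 = 108
Option 4: 7×3 + 6×5 + 7×3 + 5×4 + 6×3 = 110
Option 5: 7×4 + 6×4 + 7×1 + 5×2 + 6×5 = 99
Option 6: 7×2 + 6×0 + 7×2 + 5×0 + 6×2 = 40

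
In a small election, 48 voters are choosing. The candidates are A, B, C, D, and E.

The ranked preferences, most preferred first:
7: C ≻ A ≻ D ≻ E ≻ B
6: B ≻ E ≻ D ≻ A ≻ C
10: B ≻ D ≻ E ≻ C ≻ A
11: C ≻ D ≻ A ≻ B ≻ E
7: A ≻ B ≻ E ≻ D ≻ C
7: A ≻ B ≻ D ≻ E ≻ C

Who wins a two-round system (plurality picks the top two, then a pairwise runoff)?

B

Round 1 first-place votes: A 14, B 16, C 18, D 0, E 0. C and B advance.
Runoff: C is ranked above B on 18 ballots, B above C on 30.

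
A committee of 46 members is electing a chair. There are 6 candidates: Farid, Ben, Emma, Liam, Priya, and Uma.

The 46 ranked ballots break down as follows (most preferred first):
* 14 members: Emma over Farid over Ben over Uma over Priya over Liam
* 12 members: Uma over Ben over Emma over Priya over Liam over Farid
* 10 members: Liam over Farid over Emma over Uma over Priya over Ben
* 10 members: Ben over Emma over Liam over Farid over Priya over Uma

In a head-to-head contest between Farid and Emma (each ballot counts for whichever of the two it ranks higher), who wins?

Farid is ranked above Emma on 10 ballots; Emma above Farid on 36.

Emma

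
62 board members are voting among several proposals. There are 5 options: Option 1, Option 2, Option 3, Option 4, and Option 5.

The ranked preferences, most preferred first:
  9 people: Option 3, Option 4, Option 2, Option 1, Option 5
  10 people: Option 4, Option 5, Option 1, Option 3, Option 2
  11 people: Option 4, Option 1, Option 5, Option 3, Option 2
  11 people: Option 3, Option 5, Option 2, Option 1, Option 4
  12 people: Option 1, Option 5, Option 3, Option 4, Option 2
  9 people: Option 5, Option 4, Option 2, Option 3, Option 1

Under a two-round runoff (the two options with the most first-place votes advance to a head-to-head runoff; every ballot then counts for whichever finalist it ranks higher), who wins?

Round 1 first-place votes: Option 1 12, Option 2 0, Option 3 20, Option 4 21, Option 5 9. Option 4 and Option 3 advance.
Runoff: Option 4 is ranked above Option 3 on 30 ballots, Option 3 above Option 4 on 32.

Option 3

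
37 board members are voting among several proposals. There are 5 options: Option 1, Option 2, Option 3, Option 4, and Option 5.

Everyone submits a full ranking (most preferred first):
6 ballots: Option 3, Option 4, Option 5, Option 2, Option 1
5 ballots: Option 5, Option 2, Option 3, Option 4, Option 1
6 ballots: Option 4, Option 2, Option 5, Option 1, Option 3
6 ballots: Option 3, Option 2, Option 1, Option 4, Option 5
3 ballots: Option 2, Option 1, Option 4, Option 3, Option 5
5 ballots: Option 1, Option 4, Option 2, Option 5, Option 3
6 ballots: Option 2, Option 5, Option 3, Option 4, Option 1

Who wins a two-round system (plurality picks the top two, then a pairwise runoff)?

Option 2

Round 1 first-place votes: Option 1 5, Option 2 9, Option 3 12, Option 4 6, Option 5 5. Option 3 and Option 2 advance.
Runoff: Option 3 is ranked above Option 2 on 12 ballots, Option 2 above Option 3 on 25.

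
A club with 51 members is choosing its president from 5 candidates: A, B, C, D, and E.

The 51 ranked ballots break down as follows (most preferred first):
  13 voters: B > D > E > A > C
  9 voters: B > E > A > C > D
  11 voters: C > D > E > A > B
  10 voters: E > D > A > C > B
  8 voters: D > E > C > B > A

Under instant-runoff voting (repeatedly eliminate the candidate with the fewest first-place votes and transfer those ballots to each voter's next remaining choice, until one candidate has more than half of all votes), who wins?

Round 1: A 0, B 22, C 11, D 8, E 10. A eliminated.
Round 2: B 22, C 11, D 8, E 10. D eliminated.
Round 3: B 22, C 11, E 18. C eliminated.
Round 4: B 22, E 29. E has a majority (≥26).

E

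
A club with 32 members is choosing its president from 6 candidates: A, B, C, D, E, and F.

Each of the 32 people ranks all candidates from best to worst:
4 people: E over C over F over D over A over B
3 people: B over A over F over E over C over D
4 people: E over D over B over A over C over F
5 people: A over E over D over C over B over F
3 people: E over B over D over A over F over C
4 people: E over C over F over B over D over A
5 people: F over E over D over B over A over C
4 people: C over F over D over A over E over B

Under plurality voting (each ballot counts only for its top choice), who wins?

First-place votes: A 5, B 3, C 4, D 0, E 15, F 5.

E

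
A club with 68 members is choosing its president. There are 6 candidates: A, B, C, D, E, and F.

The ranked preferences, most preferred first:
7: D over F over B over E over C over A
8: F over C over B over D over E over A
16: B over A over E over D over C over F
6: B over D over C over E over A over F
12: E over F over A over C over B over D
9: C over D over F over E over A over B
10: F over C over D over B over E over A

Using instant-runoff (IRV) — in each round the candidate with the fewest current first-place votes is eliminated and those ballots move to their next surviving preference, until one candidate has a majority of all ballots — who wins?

Round 1: A 0, B 22, C 9, D 7, E 12, F 18. A eliminated.
Round 2: B 22, C 9, D 7, E 12, F 18. D eliminated.
Round 3: B 22, C 9, E 12, F 25. C eliminated.
Round 4: B 22, E 12, F 34. E eliminated.
Round 5: B 22, F 46. F has a majority (≥35).

F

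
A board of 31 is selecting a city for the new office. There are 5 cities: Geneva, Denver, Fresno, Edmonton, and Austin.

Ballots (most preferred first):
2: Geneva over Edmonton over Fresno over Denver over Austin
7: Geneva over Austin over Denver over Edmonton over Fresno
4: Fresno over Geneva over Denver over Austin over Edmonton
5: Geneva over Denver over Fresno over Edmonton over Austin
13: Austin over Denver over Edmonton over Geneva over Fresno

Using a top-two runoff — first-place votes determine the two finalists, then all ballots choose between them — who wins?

Round 1 first-place votes: Geneva 14, Denver 0, Fresno 4, Edmonton 0, Austin 13. Geneva and Austin advance.
Runoff: Geneva is ranked above Austin on 18 ballots, Austin above Geneva on 13.

Geneva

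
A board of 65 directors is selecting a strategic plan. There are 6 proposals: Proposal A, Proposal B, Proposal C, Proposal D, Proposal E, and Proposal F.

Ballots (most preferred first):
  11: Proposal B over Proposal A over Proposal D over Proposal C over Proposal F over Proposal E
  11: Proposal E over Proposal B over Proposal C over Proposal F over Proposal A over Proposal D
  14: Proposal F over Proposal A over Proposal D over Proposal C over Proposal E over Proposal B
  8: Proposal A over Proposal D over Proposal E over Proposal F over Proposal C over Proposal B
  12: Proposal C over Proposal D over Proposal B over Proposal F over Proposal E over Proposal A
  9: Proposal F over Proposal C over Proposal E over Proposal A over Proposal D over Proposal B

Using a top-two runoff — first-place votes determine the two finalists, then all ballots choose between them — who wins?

Proposal C

Round 1 first-place votes: Proposal A 8, Proposal B 11, Proposal C 12, Proposal D 0, Proposal E 11, Proposal F 23. Proposal F and Proposal C advance.
Runoff: Proposal F is ranked above Proposal C on 31 ballots, Proposal C above Proposal F on 34.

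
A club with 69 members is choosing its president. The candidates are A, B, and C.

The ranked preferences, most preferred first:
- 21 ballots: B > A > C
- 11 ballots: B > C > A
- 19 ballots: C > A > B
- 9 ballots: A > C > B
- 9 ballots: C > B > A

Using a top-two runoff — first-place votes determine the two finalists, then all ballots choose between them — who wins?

C

Round 1 first-place votes: A 9, B 32, C 28. B and C advance.
Runoff: B is ranked above C on 32 ballots, C above B on 37.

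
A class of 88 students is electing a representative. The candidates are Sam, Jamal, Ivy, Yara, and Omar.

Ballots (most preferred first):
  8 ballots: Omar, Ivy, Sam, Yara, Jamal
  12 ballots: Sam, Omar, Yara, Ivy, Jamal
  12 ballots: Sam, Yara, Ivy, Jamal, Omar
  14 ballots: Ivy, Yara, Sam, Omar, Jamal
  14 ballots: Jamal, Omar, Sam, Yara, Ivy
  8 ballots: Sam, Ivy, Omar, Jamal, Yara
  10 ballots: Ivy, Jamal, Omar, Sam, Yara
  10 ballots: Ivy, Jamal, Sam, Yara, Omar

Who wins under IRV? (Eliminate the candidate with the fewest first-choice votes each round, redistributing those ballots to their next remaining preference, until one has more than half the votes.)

Sam

Round 1: Sam 32, Jamal 14, Ivy 34, Yara 0, Omar 8. Yara eliminated.
Round 2: Sam 32, Jamal 14, Ivy 34, Omar 8. Omar eliminated.
Round 3: Sam 32, Jamal 14, Ivy 42. Jamal eliminated.
Round 4: Sam 46, Ivy 42. Sam has a majority (≥45).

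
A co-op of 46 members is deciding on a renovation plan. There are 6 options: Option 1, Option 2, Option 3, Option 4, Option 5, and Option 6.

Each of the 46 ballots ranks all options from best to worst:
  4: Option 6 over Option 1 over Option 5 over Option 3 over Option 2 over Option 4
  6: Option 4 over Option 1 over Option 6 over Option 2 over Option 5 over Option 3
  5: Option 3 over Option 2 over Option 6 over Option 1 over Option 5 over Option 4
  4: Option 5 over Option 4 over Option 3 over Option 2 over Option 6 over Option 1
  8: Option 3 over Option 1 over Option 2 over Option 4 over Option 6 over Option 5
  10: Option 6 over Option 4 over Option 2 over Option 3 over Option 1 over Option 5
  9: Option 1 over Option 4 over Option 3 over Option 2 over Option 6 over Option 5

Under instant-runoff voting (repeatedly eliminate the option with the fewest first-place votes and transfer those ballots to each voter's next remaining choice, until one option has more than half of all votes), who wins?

Round 1: Option 1 9, Option 2 0, Option 3 13, Option 4 6, Option 5 4, Option 6 14. Option 2 eliminated.
Round 2: Option 1 9, Option 3 13, Option 4 6, Option 5 4, Option 6 14. Option 5 eliminated.
Round 3: Option 1 9, Option 3 13, Option 4 10, Option 6 14. Option 1 eliminated.
Round 4: Option 3 13, Option 4 19, Option 6 14. Option 3 eliminated.
Round 5: Option 4 27, Option 6 19. Option 4 has a majority (≥24).

Option 4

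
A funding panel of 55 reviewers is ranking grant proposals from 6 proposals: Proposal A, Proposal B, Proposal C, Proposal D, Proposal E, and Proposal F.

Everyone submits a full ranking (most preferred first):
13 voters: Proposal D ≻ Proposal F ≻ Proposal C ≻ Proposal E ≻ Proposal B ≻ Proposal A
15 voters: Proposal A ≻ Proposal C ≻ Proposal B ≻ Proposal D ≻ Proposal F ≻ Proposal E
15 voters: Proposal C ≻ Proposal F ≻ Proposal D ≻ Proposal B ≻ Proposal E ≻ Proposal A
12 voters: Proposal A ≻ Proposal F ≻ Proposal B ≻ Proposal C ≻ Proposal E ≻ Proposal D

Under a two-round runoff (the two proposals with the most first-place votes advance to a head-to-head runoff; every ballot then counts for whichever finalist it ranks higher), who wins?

Round 1 first-place votes: Proposal A 27, Proposal B 0, Proposal C 15, Proposal D 13, Proposal E 0, Proposal F 0. Proposal A and Proposal C advance.
Runoff: Proposal A is ranked above Proposal C on 27 ballots, Proposal C above Proposal A on 28.

Proposal C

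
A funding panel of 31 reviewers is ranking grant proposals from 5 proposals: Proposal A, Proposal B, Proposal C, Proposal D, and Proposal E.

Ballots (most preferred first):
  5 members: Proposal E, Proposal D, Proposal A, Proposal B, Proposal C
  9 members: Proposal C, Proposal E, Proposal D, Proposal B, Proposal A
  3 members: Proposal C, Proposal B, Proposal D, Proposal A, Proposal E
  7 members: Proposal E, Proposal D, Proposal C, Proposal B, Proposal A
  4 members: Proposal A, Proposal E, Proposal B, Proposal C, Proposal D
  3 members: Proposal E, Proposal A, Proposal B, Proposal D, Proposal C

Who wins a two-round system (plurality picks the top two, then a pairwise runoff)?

Round 1 first-place votes: Proposal A 4, Proposal B 0, Proposal C 12, Proposal D 0, Proposal E 15. Proposal E and Proposal C advance.
Runoff: Proposal E is ranked above Proposal C on 19 ballots, Proposal C above Proposal E on 12.

Proposal E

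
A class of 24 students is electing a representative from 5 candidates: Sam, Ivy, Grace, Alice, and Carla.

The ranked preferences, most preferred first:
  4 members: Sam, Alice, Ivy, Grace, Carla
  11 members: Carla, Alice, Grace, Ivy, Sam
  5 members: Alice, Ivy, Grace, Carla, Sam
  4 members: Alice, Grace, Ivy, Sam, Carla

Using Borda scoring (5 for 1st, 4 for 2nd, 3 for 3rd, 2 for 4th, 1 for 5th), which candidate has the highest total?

Alice

Sam: 4×5 + 11×1 + 5×1 + 4×2 = 44
Ivy: 4×3 + 11×2 + 5×4 + 4×3 = 66
Grace: 4×2 + 11×3 + 5×3 + 4×4 = 72
Alice: 4×4 + 11×4 + 5×5 + 4×5 = 105
Carla: 4×1 + 11×5 + 5×2 + 4×1 = 73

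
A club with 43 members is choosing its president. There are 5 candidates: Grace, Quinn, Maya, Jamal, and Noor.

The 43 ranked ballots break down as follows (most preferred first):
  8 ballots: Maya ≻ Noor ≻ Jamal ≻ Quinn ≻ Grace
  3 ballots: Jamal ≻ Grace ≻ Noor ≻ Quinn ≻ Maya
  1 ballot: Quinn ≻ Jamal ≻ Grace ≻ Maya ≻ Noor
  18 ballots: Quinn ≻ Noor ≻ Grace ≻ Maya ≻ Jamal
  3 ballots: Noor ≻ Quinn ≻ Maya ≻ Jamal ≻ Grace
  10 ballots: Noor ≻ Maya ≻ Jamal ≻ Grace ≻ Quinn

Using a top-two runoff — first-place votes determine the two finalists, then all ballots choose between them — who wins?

Round 1 first-place votes: Grace 0, Quinn 19, Maya 8, Jamal 3, Noor 13. Quinn and Noor advance.
Runoff: Quinn is ranked above Noor on 19 ballots, Noor above Quinn on 24.

Noor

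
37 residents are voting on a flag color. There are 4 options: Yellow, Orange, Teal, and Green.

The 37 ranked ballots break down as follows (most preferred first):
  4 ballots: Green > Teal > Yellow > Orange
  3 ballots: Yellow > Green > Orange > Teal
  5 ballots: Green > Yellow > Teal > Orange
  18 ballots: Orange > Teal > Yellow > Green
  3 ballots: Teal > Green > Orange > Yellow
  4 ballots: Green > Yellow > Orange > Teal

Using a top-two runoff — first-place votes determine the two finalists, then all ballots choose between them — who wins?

Round 1 first-place votes: Yellow 3, Orange 18, Teal 3, Green 13. Orange and Green advance.
Runoff: Orange is ranked above Green on 18 ballots, Green above Orange on 19.

Green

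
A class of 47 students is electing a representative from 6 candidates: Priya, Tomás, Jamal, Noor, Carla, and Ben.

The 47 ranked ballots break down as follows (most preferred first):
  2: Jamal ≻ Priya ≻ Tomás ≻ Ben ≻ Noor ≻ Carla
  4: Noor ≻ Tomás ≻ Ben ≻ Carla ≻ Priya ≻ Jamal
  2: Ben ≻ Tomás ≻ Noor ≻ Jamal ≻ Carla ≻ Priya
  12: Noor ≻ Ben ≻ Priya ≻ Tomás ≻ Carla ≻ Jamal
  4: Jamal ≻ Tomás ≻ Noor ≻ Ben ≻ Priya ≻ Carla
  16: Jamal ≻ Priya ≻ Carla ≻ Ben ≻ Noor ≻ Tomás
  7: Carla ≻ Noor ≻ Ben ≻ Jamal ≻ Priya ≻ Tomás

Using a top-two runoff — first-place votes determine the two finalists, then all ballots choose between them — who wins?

Round 1 first-place votes: Priya 0, Tomás 0, Jamal 22, Noor 16, Carla 7, Ben 2. Jamal and Noor advance.
Runoff: Jamal is ranked above Noor on 22 ballots, Noor above Jamal on 25.

Noor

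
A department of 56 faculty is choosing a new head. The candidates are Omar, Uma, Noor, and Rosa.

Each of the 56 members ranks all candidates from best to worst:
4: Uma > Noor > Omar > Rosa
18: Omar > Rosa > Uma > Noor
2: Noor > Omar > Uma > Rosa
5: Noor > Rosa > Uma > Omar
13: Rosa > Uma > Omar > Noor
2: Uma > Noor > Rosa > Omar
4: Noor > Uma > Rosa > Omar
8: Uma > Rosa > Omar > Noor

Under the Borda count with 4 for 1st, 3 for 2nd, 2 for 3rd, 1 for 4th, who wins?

Omar: 4×2 + 18×4 + 2×3 + 5×1 + 13×2 + 2×1 + 4×1 + 8×2 = 139
Uma: 4×4 + 18×2 + 2×2 + 5×2 + 13×3 + 2×4 + 4×3 + 8×4 = 157
Noor: 4×3 + 18×1 + 2×4 + 5×4 + 13×1 + 2×3 + 4×4 + 8×1 = 101
Rosa: 4×1 + 18×3 + 2×1 + 5×3 + 13×4 + 2×2 + 4×2 + 8×3 = 163

Rosa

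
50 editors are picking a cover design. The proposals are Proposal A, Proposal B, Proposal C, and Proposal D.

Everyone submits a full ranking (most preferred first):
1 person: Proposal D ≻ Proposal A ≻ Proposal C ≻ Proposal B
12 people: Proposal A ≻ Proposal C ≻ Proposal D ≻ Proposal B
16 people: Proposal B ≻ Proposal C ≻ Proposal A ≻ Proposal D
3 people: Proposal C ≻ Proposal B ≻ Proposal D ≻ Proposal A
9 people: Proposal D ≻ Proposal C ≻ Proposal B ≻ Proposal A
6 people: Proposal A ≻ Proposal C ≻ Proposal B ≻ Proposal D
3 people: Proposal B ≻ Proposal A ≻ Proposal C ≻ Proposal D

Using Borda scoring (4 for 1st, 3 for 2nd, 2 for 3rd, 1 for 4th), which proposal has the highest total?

Proposal C

Proposal A: 1×3 + 12×4 + 16×2 + 3×1 + 9×1 + 6×4 + 3×3 = 128
Proposal B: 1×1 + 12×1 + 16×4 + 3×3 + 9×2 + 6×2 + 3×4 = 128
Proposal C: 1×2 + 12×3 + 16×3 + 3×4 + 9×3 + 6×3 + 3×2 = 149
Proposal D: 1×4 + 12×2 + 16×1 + 3×2 + 9×4 + 6×1 + 3×1 = 95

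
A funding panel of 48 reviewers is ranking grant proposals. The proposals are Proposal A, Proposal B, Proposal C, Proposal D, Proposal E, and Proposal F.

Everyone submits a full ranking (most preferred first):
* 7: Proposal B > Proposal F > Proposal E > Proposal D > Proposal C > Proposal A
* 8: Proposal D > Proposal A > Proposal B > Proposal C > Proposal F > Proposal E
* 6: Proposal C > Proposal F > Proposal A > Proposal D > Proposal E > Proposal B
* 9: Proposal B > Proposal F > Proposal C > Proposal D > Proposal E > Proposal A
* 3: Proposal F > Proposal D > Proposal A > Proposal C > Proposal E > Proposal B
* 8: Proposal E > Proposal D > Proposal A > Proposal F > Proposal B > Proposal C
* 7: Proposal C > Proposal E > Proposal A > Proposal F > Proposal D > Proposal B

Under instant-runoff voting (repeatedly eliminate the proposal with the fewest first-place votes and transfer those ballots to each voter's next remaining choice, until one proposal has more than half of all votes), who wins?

Round 1: Proposal A 0, Proposal B 16, Proposal C 13, Proposal D 8, Proposal E 8, Proposal F 3. Proposal A eliminated.
Round 2: Proposal B 16, Proposal C 13, Proposal D 8, Proposal E 8, Proposal F 3. Proposal F eliminated.
Round 3: Proposal B 16, Proposal C 13, Proposal D 11, Proposal E 8. Proposal E eliminated.
Round 4: Proposal B 16, Proposal C 13, Proposal D 19. Proposal C eliminated.
Round 5: Proposal B 16, Proposal D 32. Proposal D has a majority (≥25).

Proposal D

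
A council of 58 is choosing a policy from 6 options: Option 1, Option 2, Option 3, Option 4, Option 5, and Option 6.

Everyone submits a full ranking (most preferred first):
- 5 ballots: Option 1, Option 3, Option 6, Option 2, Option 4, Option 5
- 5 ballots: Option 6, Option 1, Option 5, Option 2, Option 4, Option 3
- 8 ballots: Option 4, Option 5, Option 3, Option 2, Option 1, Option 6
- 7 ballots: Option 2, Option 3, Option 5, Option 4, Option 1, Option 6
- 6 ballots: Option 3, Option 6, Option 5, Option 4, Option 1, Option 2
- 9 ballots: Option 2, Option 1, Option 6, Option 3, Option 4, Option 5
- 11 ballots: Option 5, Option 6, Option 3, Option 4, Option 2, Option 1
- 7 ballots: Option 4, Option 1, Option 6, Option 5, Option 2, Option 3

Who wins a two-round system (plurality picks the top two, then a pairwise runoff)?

Round 1 first-place votes: Option 1 5, Option 2 16, Option 3 6, Option 4 15, Option 5 11, Option 6 5. Option 2 and Option 4 advance.
Runoff: Option 2 is ranked above Option 4 on 26 ballots, Option 4 above Option 2 on 32.

Option 4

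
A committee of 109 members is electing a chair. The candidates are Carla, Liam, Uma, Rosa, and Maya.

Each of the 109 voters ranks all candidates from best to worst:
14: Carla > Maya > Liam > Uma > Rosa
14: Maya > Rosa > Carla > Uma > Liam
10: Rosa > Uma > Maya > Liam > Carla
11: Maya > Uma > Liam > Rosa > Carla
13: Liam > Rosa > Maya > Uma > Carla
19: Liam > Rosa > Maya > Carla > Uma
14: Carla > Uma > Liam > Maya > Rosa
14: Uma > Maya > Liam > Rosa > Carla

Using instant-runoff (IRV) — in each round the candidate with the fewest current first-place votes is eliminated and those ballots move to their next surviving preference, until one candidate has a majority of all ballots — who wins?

Maya

Round 1: Carla 28, Liam 32, Uma 14, Rosa 10, Maya 25. Rosa eliminated.
Round 2: Carla 28, Liam 32, Uma 24, Maya 25. Uma eliminated.
Round 3: Carla 28, Liam 32, Maya 49. Carla eliminated.
Round 4: Liam 46, Maya 63. Maya has a majority (≥55).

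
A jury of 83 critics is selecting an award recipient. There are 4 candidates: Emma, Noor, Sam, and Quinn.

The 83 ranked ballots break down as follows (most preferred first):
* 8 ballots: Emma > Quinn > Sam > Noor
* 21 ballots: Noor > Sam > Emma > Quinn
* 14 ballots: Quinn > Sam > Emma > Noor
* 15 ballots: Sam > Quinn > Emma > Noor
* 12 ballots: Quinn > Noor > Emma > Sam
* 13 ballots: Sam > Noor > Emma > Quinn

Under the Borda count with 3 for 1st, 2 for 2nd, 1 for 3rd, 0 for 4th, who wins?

Emma: 8×3 + 21×1 + 14×1 + 15×1 + 12×1 + 13×1 = 99
Noor: 8×0 + 21×3 + 14×0 + 15×0 + 12×2 + 13×2 = 113
Sam: 8×1 + 21×2 + 14×2 + 15×3 + 12×0 + 13×3 = 162
Quinn: 8×2 + 21×0 + 14×3 + 15×2 + 12×3 + 13×0 = 124

Sam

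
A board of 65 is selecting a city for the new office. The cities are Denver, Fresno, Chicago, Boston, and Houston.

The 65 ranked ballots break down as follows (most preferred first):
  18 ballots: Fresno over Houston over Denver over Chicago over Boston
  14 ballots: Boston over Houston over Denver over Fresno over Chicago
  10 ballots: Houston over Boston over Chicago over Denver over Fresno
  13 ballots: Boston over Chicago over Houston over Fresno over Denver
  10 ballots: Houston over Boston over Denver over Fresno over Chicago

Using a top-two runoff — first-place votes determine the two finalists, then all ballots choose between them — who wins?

Round 1 first-place votes: Denver 0, Fresno 18, Chicago 0, Boston 27, Houston 20. Boston and Houston advance.
Runoff: Boston is ranked above Houston on 27 ballots, Houston above Boston on 38.

Houston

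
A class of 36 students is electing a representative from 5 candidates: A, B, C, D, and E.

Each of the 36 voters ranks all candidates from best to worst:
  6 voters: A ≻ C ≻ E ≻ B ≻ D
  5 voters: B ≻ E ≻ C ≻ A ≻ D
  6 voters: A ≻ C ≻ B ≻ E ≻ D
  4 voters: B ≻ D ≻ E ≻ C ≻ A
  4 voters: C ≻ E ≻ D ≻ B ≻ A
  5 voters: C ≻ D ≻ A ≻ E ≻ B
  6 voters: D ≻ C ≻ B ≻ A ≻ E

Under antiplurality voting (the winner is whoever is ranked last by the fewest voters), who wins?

Last-place votes: A 8, B 5, C 0, D 17, E 6.

C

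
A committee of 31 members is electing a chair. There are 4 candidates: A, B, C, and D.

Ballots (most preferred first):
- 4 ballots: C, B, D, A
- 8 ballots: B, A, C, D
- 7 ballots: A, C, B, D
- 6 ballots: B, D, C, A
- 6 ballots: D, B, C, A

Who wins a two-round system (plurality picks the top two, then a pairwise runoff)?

Round 1 first-place votes: A 7, B 14, C 4, D 6. B and A advance.
Runoff: B is ranked above A on 24 ballots, A above B on 7.

B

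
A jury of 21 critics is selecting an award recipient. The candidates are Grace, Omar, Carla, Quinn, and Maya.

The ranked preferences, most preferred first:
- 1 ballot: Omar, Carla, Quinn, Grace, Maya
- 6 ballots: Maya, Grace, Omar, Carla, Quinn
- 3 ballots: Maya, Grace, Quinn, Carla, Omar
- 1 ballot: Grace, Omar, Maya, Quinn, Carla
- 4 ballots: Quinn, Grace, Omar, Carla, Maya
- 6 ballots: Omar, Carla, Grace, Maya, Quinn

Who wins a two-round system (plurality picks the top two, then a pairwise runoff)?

Omar

Round 1 first-place votes: Grace 1, Omar 7, Carla 0, Quinn 4, Maya 9. Maya and Omar advance.
Runoff: Maya is ranked above Omar on 9 ballots, Omar above Maya on 12.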